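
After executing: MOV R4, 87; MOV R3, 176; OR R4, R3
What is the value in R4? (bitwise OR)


Register state trace:
  MOV R4, 87  → R4 = 87 (0b01010111)
  MOV R3, 176  → R3 = 176 (0b10110000)
  OR R4, R3   → R4 = 87 OR 176 = 247 (0b11110111)
Final: R4 = 247

247


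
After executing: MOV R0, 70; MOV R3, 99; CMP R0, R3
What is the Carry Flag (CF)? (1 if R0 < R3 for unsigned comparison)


Register state trace:
  MOV R0, 70  → R0 = 70
  MOV R3, 99  → R3 = 99
  CMP R0, R3  → unsigned 70 - 99: borrow occurs
  70 < 99, so CF = 1
CF = 1

1


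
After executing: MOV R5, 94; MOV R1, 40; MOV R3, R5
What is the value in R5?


Register state trace:
  MOV R5, 94  → R5 = 94
  MOV R1, 40  → R1 = 40
  MOV R3, R5  → R3 = 94
Final: R5 = 94

94


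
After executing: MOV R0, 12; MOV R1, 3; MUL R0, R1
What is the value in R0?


Register state trace:
  MOV R0, 12  → R0 = 12
  MOV R1, 3  → R1 = 3
  MUL R0, R1  → R0 = 12 * 3 = 36
Final: R0 = 36

36


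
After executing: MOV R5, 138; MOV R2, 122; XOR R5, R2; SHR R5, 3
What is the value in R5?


Register state trace:
  MOV R5, 138  → R5 = 138 (0b10001010)
  MOV R2, 122  → R2 = 122 (0b01111010)
  XOR R5, R2  → R5 = 138 XOR 122 = 240 (0b11110000)
  SHR R5, 3  → R5 = 240 >> 3 = 30
Final: R5 = 30

30


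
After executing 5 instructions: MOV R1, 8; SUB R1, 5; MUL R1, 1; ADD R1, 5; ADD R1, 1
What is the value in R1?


Register state trace:
  MOV R1, 8  → R1 = 8
  SUB R1, 5  → R1 = 8 - 5 = 3
  MUL R1, 1  → R1 = 3 * 1 = 3
  ADD R1, 5  → R1 = 3 + 5 = 8
  ADD R1, 1  → R1 = 8 + 1 = 9
Final: R1 = 9

9


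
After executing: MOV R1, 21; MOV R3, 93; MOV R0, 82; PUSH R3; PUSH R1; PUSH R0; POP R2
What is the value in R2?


Stack trace (top is rightmost):
  MOV R1, 21  → R1 = 21
  MOV R3, 93  → R3 = 93
  MOV R0, 82  → R0 = 82
  PUSH R3  → stack: [93]
  PUSH R1  → stack: [93, 21]
  PUSH R0  → stack: [93, 21, 82]
  POP R2  → R2 = 82, stack: [93, 21]
Final: R2 = 82

82


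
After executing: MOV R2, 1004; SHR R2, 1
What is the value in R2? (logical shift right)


Register state trace:
  MOV R2, 1004  → R2 = 1004
  SHR R2, 1  → R2 = 1004 >> 1 = 1004 // 2^1 = 502
Final: R2 = 502

502


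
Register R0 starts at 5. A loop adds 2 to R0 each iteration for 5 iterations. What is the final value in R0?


Starting value: R0 = 5
  Iter 1: R0 = 5 + 2 = 7
  Iter 2: R0 = 7 + 2 = 9
  Iter 3: R0 = 9 + 2 = 11
  Iter 4: R0 = 11 + 2 = 13
  Iter 5: R0 = 13 + 2 = 15
Final: R0 = 15

15


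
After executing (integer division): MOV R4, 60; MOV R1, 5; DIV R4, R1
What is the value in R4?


Register state trace:
  MOV R4, 60  → R4 = 60
  MOV R1, 5  → R1 = 5
  DIV R4, R1  → R4 = 60 // 5 = 12
Final: R4 = 12

12


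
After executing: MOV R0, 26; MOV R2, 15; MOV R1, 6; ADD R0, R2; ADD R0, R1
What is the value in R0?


Register state trace:
  MOV R0, 26  → R0 = 26
  MOV R2, 15  → R2 = 15
  MOV R1, 6  → R1 = 6
  ADD R0, R2  → R0 = 26 + 15 = 41
  ADD R0, R1  → R0 = 41 + 6 = 47
Final: R0 = 47

47


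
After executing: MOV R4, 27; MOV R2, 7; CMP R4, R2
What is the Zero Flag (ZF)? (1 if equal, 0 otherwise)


Register state trace:
  MOV R4, 27  → R4 = 27
  MOV R2, 7  → R2 = 7
  CMP R4, R2  → computes 27 - 7 = 20
  Result is nonzero, so values are not equal
ZF = 0

0


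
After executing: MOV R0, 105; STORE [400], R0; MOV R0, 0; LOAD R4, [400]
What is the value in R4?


Register and memory trace:
  MOV R0, 105  → R0 = 105
  STORE [400], R0  → mem[400] = 105
  MOV R0, 0  → R0 = 0
  LOAD R4, [400]  → R4 = mem[400] = 105
Final: R4 = 105

105


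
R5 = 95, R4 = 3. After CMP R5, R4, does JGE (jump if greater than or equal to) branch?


Trace:
  R5 = 95, R4 = 3
  CMP R5, R4  → compares 95 vs 3
  JGE checks: is 95 greater than or equal to 3?
  95 > 3, so condition is true
Branch taken: Yes

Yes


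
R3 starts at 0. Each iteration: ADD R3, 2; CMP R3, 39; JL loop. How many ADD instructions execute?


Loop trace (R3 starts at 0, target 39, step 2):
  ADD #1: R3 = 0 + 2 = 2  → 2 < 39, loop
  ADD #2: R3 = 2 + 2 = 4  → 4 < 39, loop
  ADD #3: R3 = 4 + 2 = 6  → 6 < 39, loop
  ADD #4: R3 = 6 + 2 = 8  → 8 < 39, loop
  ADD #5: R3 = 8 + 2 = 10  → 10 < 39, loop
  ADD #6: R3 = 10 + 2 = 12  → 12 < 39, loop
  ADD #7: R3 = 12 + 2 = 14  → 14 < 39, loop
  ADD #8: R3 = 14 + 2 = 16  → 16 < 39, loop
  ADD #9: R3 = 16 + 2 = 18  → 18 < 39, loop
  ADD #10: R3 = 18 + 2 = 20  → 20 < 39, loop
  ADD #11: R3 = 20 + 2 = 22  → 22 < 39, loop
  ADD #12: R3 = 22 + 2 = 24  → 24 < 39, loop
  ADD #13: R3 = 24 + 2 = 26  → 26 < 39, loop
  ADD #14: R3 = 26 + 2 = 28  → 28 < 39, loop
  ADD #15: R3 = 28 + 2 = 30  → 30 < 39, loop
  ADD #16: R3 = 30 + 2 = 32  → 32 < 39, loop
  ADD #17: R3 = 32 + 2 = 34  → 34 < 39, loop
  ADD #18: R3 = 34 + 2 = 36  → 36 < 39, loop
  ADD #19: R3 = 36 + 2 = 38  → 38 < 39, loop
  ADD #20: R3 = 38 + 2 = 40  → 40 >= 39, exit
Total ADD instructions: 20

20


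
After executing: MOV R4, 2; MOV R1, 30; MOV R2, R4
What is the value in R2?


Register state trace:
  MOV R4, 2  → R4 = 2
  MOV R1, 30  → R1 = 30
  MOV R2, R4  → R2 = 2
Final: R2 = 2

2


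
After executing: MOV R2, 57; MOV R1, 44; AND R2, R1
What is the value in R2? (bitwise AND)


Register state trace:
  MOV R2, 57  → R2 = 57 (0b00111001)
  MOV R1, 44  → R1 = 44 (0b00101100)
  AND R2, R1  → R2 = 57 AND 44 = 40 (0b00101000)
Final: R2 = 40

40


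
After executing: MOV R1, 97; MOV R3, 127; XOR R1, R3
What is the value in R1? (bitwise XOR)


Register state trace:
  MOV R1, 97  → R1 = 97 (0b01100001)
  MOV R3, 127  → R3 = 127 (0b01111111)
  XOR R1, R3  → R1 = 97 XOR 127 = 30 (0b00011110)
Final: R1 = 30

30


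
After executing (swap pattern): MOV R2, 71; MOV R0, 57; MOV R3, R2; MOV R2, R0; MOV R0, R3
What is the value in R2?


Register state trace (swap pattern):
  MOV R2, 71  → R2 = 71
  MOV R0, 57  → R0 = 57
  MOV R3, R2  → R3 = 71  (save R2)
  MOV R2, R0  → R2 = 57  (R2 gets R0's value)
  MOV R0, R3  → R0 = 71  (R0 gets saved value)
Final: R2 = 57

57


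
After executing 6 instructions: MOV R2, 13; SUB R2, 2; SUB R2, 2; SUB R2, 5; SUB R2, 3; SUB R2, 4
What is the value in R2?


Register state trace:
  MOV R2, 13  → R2 = 13
  SUB R2, 2  → R2 = 13 - 2 = 11
  SUB R2, 2  → R2 = 11 - 2 = 9
  SUB R2, 5  → R2 = 9 - 5 = 4
  SUB R2, 3  → R2 = 4 - 3 = 1
  SUB R2, 4  → R2 = 1 - 4 = -3
Final: R2 = -3

-3


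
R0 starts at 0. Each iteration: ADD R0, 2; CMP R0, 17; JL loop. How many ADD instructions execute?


Loop trace (R0 starts at 0, target 17, step 2):
  ADD #1: R0 = 0 + 2 = 2  → 2 < 17, loop
  ADD #2: R0 = 2 + 2 = 4  → 4 < 17, loop
  ADD #3: R0 = 4 + 2 = 6  → 6 < 17, loop
  ADD #4: R0 = 6 + 2 = 8  → 8 < 17, loop
  ADD #5: R0 = 8 + 2 = 10  → 10 < 17, loop
  ADD #6: R0 = 10 + 2 = 12  → 12 < 17, loop
  ADD #7: R0 = 12 + 2 = 14  → 14 < 17, loop
  ADD #8: R0 = 14 + 2 = 16  → 16 < 17, loop
  ADD #9: R0 = 16 + 2 = 18  → 18 >= 17, exit
Total ADD instructions: 9

9


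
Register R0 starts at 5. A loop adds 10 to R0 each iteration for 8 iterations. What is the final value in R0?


Starting value: R0 = 5
  Iter 1: R0 = 5 + 10 = 15
  Iter 2: R0 = 15 + 10 = 25
  Iter 3: R0 = 25 + 10 = 35
  Iter 4: R0 = 35 + 10 = 45
  Iter 5: R0 = 45 + 10 = 55
  Iter 6: R0 = 55 + 10 = 65
  Iter 7: R0 = 65 + 10 = 75
  Iter 8: R0 = 75 + 10 = 85
Final: R0 = 85

85


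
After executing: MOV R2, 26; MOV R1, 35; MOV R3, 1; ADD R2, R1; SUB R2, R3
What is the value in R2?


Register state trace:
  MOV R2, 26  → R2 = 26
  MOV R1, 35  → R1 = 35
  MOV R3, 1  → R3 = 1
  ADD R2, R1  → R2 = 26 + 35 = 61
  SUB R2, R3  → R2 = 61 - 1 = 60
Final: R2 = 60

60


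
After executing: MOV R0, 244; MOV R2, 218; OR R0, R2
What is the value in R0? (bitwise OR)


Register state trace:
  MOV R0, 244  → R0 = 244 (0b11110100)
  MOV R2, 218  → R2 = 218 (0b11011010)
  OR R0, R2   → R0 = 244 OR 218 = 254 (0b11111110)
Final: R0 = 254

254


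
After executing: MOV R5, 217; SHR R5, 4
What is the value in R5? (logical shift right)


Register state trace:
  MOV R5, 217  → R5 = 217
  SHR R5, 4  → R5 = 217 >> 4 = 217 // 2^4 = 13
Final: R5 = 13

13


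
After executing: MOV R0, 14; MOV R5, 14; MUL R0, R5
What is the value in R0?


Register state trace:
  MOV R0, 14  → R0 = 14
  MOV R5, 14  → R5 = 14
  MUL R0, R5  → R0 = 14 * 14 = 196
Final: R0 = 196

196


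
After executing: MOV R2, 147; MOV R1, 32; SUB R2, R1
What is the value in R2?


Register state trace:
  MOV R2, 147  → R2 = 147
  MOV R1, 32  → R1 = 32
  SUB R2, R1  → R2 = 147 - 32 = 115
Final: R2 = 115

115


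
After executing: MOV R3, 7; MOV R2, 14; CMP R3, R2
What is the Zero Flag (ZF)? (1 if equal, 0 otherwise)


Register state trace:
  MOV R3, 7  → R3 = 7
  MOV R2, 14  → R2 = 14
  CMP R3, R2  → computes 7 - 14 = -7
  Result is nonzero, so values are not equal
ZF = 0

0


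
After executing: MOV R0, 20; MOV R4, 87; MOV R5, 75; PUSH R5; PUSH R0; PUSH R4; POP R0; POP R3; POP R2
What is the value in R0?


Stack trace (top is rightmost):
  MOV R0, 20  → R0 = 20
  MOV R4, 87  → R4 = 87
  MOV R5, 75  → R5 = 75
  PUSH R5  → stack: [75]
  PUSH R0  → stack: [75, 20]
  PUSH R4  → stack: [75, 20, 87]
  POP R0  → R0 = 87, stack: [75, 20]
  POP R3  → R3 = 20, stack: [75]
  POP R2  → R2 = 75, stack: []
Final: R0 = 87

87


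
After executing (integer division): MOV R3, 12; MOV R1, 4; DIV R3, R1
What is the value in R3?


Register state trace:
  MOV R3, 12  → R3 = 12
  MOV R1, 4  → R1 = 4
  DIV R3, R1  → R3 = 12 // 4 = 3
Final: R3 = 3

3


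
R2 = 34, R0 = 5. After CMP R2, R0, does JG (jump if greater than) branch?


Trace:
  R2 = 34, R0 = 5
  CMP R2, R0  → compares 34 vs 5
  JG checks: is 34 greater than 5?
  34 > 5, so condition is true
Branch taken: Yes

Yes


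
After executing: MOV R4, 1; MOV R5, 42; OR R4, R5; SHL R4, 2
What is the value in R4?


Register state trace:
  MOV R4, 1  → R4 = 1 (0b00000001)
  MOV R5, 42  → R5 = 42 (0b00101010)
  OR R4, R5  → R4 = 1 OR 42 = 43 (0b00101011)
  SHL R4, 2  → R4 = 43 << 2 = 172
Final: R4 = 172

172


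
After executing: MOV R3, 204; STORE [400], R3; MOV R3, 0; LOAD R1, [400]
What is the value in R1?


Register and memory trace:
  MOV R3, 204  → R3 = 204
  STORE [400], R3  → mem[400] = 204
  MOV R3, 0  → R3 = 0
  LOAD R1, [400]  → R1 = mem[400] = 204
Final: R1 = 204

204


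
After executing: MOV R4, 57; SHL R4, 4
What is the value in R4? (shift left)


Register state trace:
  MOV R4, 57  → R4 = 57
  SHL R4, 4  → R4 = 57 << 4 = 57 * 2^4 = 912
Final: R4 = 912

912


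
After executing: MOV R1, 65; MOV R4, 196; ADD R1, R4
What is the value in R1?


Register state trace:
  MOV R1, 65  → R1 = 65
  MOV R4, 196  → R4 = 196
  ADD R1, R4  → R1 = 65 + 196 = 261
Final: R1 = 261

261


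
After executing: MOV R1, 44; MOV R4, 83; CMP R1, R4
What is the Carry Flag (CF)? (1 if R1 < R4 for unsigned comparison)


Register state trace:
  MOV R1, 44  → R1 = 44
  MOV R4, 83  → R4 = 83
  CMP R1, R4  → unsigned 44 - 83: borrow occurs
  44 < 83, so CF = 1
CF = 1

1


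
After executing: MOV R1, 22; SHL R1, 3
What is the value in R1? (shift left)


Register state trace:
  MOV R1, 22  → R1 = 22
  SHL R1, 3  → R1 = 22 << 3 = 22 * 2^3 = 176
Final: R1 = 176

176


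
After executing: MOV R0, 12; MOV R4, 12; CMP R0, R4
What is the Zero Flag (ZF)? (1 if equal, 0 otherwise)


Register state trace:
  MOV R0, 12  → R0 = 12
  MOV R4, 12  → R4 = 12
  CMP R0, R4  → computes 12 - 12 = 0
  Result is zero, so values are equal
ZF = 1

1


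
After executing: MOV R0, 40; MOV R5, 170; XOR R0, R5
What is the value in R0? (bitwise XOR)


Register state trace:
  MOV R0, 40  → R0 = 40 (0b00101000)
  MOV R5, 170  → R5 = 170 (0b10101010)
  XOR R0, R5  → R0 = 40 XOR 170 = 130 (0b10000010)
Final: R0 = 130

130


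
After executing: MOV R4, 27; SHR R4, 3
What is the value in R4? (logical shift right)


Register state trace:
  MOV R4, 27  → R4 = 27
  SHR R4, 3  → R4 = 27 >> 3 = 27 // 2^3 = 3
Final: R4 = 3

3


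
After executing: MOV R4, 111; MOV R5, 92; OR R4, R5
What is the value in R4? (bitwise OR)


Register state trace:
  MOV R4, 111  → R4 = 111 (0b01101111)
  MOV R5, 92  → R5 = 92 (0b01011100)
  OR R4, R5   → R4 = 111 OR 92 = 127 (0b01111111)
Final: R4 = 127

127


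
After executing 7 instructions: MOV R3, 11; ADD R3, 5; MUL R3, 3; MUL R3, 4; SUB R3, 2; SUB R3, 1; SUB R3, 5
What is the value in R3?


Register state trace:
  MOV R3, 11  → R3 = 11
  ADD R3, 5  → R3 = 11 + 5 = 16
  MUL R3, 3  → R3 = 16 * 3 = 48
  MUL R3, 4  → R3 = 48 * 4 = 192
  SUB R3, 2  → R3 = 192 - 2 = 190
  SUB R3, 1  → R3 = 190 - 1 = 189
  SUB R3, 5  → R3 = 189 - 5 = 184
Final: R3 = 184

184


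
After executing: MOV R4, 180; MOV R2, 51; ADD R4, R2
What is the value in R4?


Register state trace:
  MOV R4, 180  → R4 = 180
  MOV R2, 51  → R2 = 51
  ADD R4, R2  → R4 = 180 + 51 = 231
Final: R4 = 231

231


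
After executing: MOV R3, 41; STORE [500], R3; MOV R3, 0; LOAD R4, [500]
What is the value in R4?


Register and memory trace:
  MOV R3, 41  → R3 = 41
  STORE [500], R3  → mem[500] = 41
  MOV R3, 0  → R3 = 0
  LOAD R4, [500]  → R4 = mem[500] = 41
Final: R4 = 41

41


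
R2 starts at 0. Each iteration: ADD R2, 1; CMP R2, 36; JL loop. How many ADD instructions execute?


Loop trace (R2 starts at 0, target 36, step 1):
  ADD #1: R2 = 0 + 1 = 1  → 1 < 36, loop
  ADD #2: R2 = 1 + 1 = 2  → 2 < 36, loop
  ADD #3: R2 = 2 + 1 = 3  → 3 < 36, loop
  ADD #4: R2 = 3 + 1 = 4  → 4 < 36, loop
  ADD #5: R2 = 4 + 1 = 5  → 5 < 36, loop
  ADD #6: R2 = 5 + 1 = 6  → 6 < 36, loop
  ADD #7: R2 = 6 + 1 = 7  → 7 < 36, loop
  ADD #8: R2 = 7 + 1 = 8  → 8 < 36, loop
  ADD #9: R2 = 8 + 1 = 9  → 9 < 36, loop
  ADD #10: R2 = 9 + 1 = 10  → 10 < 36, loop
  ADD #11: R2 = 10 + 1 = 11  → 11 < 36, loop
  ADD #12: R2 = 11 + 1 = 12  → 12 < 36, loop
  ADD #13: R2 = 12 + 1 = 13  → 13 < 36, loop
  ADD #14: R2 = 13 + 1 = 14  → 14 < 36, loop
  ADD #15: R2 = 14 + 1 = 15  → 15 < 36, loop
  ADD #16: R2 = 15 + 1 = 16  → 16 < 36, loop
  ADD #17: R2 = 16 + 1 = 17  → 17 < 36, loop
  ADD #18: R2 = 17 + 1 = 18  → 18 < 36, loop
  ADD #19: R2 = 18 + 1 = 19  → 19 < 36, loop
  ADD #20: R2 = 19 + 1 = 20  → 20 < 36, loop
  ADD #21: R2 = 20 + 1 = 21  → 21 < 36, loop
  ADD #22: R2 = 21 + 1 = 22  → 22 < 36, loop
  ADD #23: R2 = 22 + 1 = 23  → 23 < 36, loop
  ADD #24: R2 = 23 + 1 = 24  → 24 < 36, loop
  ADD #25: R2 = 24 + 1 = 25  → 25 < 36, loop
  ADD #26: R2 = 25 + 1 = 26  → 26 < 36, loop
  ADD #27: R2 = 26 + 1 = 27  → 27 < 36, loop
  ADD #28: R2 = 27 + 1 = 28  → 28 < 36, loop
  ADD #29: R2 = 28 + 1 = 29  → 29 < 36, loop
  ADD #30: R2 = 29 + 1 = 30  → 30 < 36, loop
  ADD #31: R2 = 30 + 1 = 31  → 31 < 36, loop
  ADD #32: R2 = 31 + 1 = 32  → 32 < 36, loop
  ADD #33: R2 = 32 + 1 = 33  → 33 < 36, loop
  ADD #34: R2 = 33 + 1 = 34  → 34 < 36, loop
  ADD #35: R2 = 34 + 1 = 35  → 35 < 36, loop
  ADD #36: R2 = 35 + 1 = 36  → 36 >= 36, exit
Total ADD instructions: 36

36


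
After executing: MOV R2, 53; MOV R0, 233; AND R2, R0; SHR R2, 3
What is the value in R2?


Register state trace:
  MOV R2, 53  → R2 = 53 (0b00110101)
  MOV R0, 233  → R0 = 233 (0b11101001)
  AND R2, R0  → R2 = 53 AND 233 = 33 (0b00100001)
  SHR R2, 3  → R2 = 33 >> 3 = 4
Final: R2 = 4

4


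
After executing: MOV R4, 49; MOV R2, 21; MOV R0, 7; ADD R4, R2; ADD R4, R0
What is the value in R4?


Register state trace:
  MOV R4, 49  → R4 = 49
  MOV R2, 21  → R2 = 21
  MOV R0, 7  → R0 = 7
  ADD R4, R2  → R4 = 49 + 21 = 70
  ADD R4, R0  → R4 = 70 + 7 = 77
Final: R4 = 77

77


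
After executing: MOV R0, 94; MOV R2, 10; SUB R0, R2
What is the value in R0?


Register state trace:
  MOV R0, 94  → R0 = 94
  MOV R2, 10  → R2 = 10
  SUB R0, R2  → R0 = 94 - 10 = 84
Final: R0 = 84

84


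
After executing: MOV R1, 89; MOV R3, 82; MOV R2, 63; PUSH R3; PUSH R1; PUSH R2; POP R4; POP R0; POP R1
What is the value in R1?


Stack trace (top is rightmost):
  MOV R1, 89  → R1 = 89
  MOV R3, 82  → R3 = 82
  MOV R2, 63  → R2 = 63
  PUSH R3  → stack: [82]
  PUSH R1  → stack: [82, 89]
  PUSH R2  → stack: [82, 89, 63]
  POP R4  → R4 = 63, stack: [82, 89]
  POP R0  → R0 = 89, stack: [82]
  POP R1  → R1 = 82, stack: []
Final: R1 = 82

82


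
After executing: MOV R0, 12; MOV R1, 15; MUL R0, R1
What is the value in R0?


Register state trace:
  MOV R0, 12  → R0 = 12
  MOV R1, 15  → R1 = 15
  MUL R0, R1  → R0 = 12 * 15 = 180
Final: R0 = 180

180


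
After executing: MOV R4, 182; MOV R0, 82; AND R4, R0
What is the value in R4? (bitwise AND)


Register state trace:
  MOV R4, 182  → R4 = 182 (0b10110110)
  MOV R0, 82  → R0 = 82 (0b01010010)
  AND R4, R0  → R4 = 182 AND 82 = 18 (0b00010010)
Final: R4 = 18

18


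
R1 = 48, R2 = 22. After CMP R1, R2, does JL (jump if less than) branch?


Trace:
  R1 = 48, R2 = 22
  CMP R1, R2  → compares 48 vs 22
  JL checks: is 48 less than 22?
  48 > 22, so condition is false
Branch taken: No

No


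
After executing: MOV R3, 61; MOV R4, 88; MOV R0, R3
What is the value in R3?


Register state trace:
  MOV R3, 61  → R3 = 61
  MOV R4, 88  → R4 = 88
  MOV R0, R3  → R0 = 61
Final: R3 = 61

61


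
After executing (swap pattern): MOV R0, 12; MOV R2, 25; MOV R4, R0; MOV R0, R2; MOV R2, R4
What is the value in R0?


Register state trace (swap pattern):
  MOV R0, 12  → R0 = 12
  MOV R2, 25  → R2 = 25
  MOV R4, R0  → R4 = 12  (save R0)
  MOV R0, R2  → R0 = 25  (R0 gets R2's value)
  MOV R2, R4  → R2 = 12  (R2 gets saved value)
Final: R0 = 25

25


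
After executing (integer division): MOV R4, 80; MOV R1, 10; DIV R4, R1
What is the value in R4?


Register state trace:
  MOV R4, 80  → R4 = 80
  MOV R1, 10  → R1 = 10
  DIV R4, R1  → R4 = 80 // 10 = 8
Final: R4 = 8

8


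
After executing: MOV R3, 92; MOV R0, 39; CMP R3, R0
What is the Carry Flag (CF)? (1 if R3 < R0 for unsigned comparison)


Register state trace:
  MOV R3, 92  → R3 = 92
  MOV R0, 39  → R0 = 39
  CMP R3, R0  → unsigned 92 - 39: no borrow
  92 >= 39, so CF = 0
CF = 0

0


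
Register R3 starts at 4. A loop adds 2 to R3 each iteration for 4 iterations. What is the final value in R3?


Starting value: R3 = 4
  Iter 1: R3 = 4 + 2 = 6
  Iter 2: R3 = 6 + 2 = 8
  Iter 3: R3 = 8 + 2 = 10
  Iter 4: R3 = 10 + 2 = 12
Final: R3 = 12

12


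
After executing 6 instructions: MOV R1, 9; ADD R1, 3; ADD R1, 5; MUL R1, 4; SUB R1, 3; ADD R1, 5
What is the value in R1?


Register state trace:
  MOV R1, 9  → R1 = 9
  ADD R1, 3  → R1 = 9 + 3 = 12
  ADD R1, 5  → R1 = 12 + 5 = 17
  MUL R1, 4  → R1 = 17 * 4 = 68
  SUB R1, 3  → R1 = 68 - 3 = 65
  ADD R1, 5  → R1 = 65 + 5 = 70
Final: R1 = 70

70


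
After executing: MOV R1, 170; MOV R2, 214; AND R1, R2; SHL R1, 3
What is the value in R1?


Register state trace:
  MOV R1, 170  → R1 = 170 (0b10101010)
  MOV R2, 214  → R2 = 214 (0b11010110)
  AND R1, R2  → R1 = 170 AND 214 = 130 (0b10000010)
  SHL R1, 3  → R1 = 130 << 3 = 1040
Final: R1 = 1040

1040


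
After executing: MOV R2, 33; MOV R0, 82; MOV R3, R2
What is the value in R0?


Register state trace:
  MOV R2, 33  → R2 = 33
  MOV R0, 82  → R0 = 82
  MOV R3, R2  → R3 = 33
Final: R0 = 82

82


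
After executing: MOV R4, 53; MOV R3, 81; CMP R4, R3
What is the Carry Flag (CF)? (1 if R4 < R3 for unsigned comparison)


Register state trace:
  MOV R4, 53  → R4 = 53
  MOV R3, 81  → R3 = 81
  CMP R4, R3  → unsigned 53 - 81: borrow occurs
  53 < 81, so CF = 1
CF = 1

1


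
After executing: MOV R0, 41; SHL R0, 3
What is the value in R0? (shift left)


Register state trace:
  MOV R0, 41  → R0 = 41
  SHL R0, 3  → R0 = 41 << 3 = 41 * 2^3 = 328
Final: R0 = 328

328


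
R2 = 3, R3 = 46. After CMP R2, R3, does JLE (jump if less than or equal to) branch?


Trace:
  R2 = 3, R3 = 46
  CMP R2, R3  → compares 3 vs 46
  JLE checks: is 3 less than or equal to 46?
  3 < 46, so condition is true
Branch taken: Yes

Yes


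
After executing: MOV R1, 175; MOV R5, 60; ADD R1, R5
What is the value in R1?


Register state trace:
  MOV R1, 175  → R1 = 175
  MOV R5, 60  → R5 = 60
  ADD R1, R5  → R1 = 175 + 60 = 235
Final: R1 = 235

235


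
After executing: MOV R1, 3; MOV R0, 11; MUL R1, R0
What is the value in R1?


Register state trace:
  MOV R1, 3  → R1 = 3
  MOV R0, 11  → R0 = 11
  MUL R1, R0  → R1 = 3 * 11 = 33
Final: R1 = 33

33


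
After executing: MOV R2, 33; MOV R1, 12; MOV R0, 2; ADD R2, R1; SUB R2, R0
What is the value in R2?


Register state trace:
  MOV R2, 33  → R2 = 33
  MOV R1, 12  → R1 = 12
  MOV R0, 2  → R0 = 2
  ADD R2, R1  → R2 = 33 + 12 = 45
  SUB R2, R0  → R2 = 45 - 2 = 43
Final: R2 = 43

43


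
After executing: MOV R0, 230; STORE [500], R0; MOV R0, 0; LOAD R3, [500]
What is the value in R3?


Register and memory trace:
  MOV R0, 230  → R0 = 230
  STORE [500], R0  → mem[500] = 230
  MOV R0, 0  → R0 = 0
  LOAD R3, [500]  → R3 = mem[500] = 230
Final: R3 = 230

230


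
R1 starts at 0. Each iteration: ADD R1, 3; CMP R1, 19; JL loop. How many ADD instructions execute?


Loop trace (R1 starts at 0, target 19, step 3):
  ADD #1: R1 = 0 + 3 = 3  → 3 < 19, loop
  ADD #2: R1 = 3 + 3 = 6  → 6 < 19, loop
  ADD #3: R1 = 6 + 3 = 9  → 9 < 19, loop
  ADD #4: R1 = 9 + 3 = 12  → 12 < 19, loop
  ADD #5: R1 = 12 + 3 = 15  → 15 < 19, loop
  ADD #6: R1 = 15 + 3 = 18  → 18 < 19, loop
  ADD #7: R1 = 18 + 3 = 21  → 21 >= 19, exit
Total ADD instructions: 7

7


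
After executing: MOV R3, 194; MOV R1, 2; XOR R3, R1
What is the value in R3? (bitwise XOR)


Register state trace:
  MOV R3, 194  → R3 = 194 (0b11000010)
  MOV R1, 2  → R1 = 2 (0b00000010)
  XOR R3, R1  → R3 = 194 XOR 2 = 192 (0b11000000)
Final: R3 = 192

192


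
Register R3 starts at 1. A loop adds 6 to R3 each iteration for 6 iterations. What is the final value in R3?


Starting value: R3 = 1
  Iter 1: R3 = 1 + 6 = 7
  Iter 2: R3 = 7 + 6 = 13
  Iter 3: R3 = 13 + 6 = 19
  Iter 4: R3 = 19 + 6 = 25
  Iter 5: R3 = 25 + 6 = 31
  Iter 6: R3 = 31 + 6 = 37
Final: R3 = 37

37


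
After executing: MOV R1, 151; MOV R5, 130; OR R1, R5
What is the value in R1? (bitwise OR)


Register state trace:
  MOV R1, 151  → R1 = 151 (0b10010111)
  MOV R5, 130  → R5 = 130 (0b10000010)
  OR R1, R5   → R1 = 151 OR 130 = 151 (0b10010111)
Final: R1 = 151

151


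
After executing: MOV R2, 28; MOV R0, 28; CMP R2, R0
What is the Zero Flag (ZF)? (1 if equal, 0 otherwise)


Register state trace:
  MOV R2, 28  → R2 = 28
  MOV R0, 28  → R0 = 28
  CMP R2, R0  → computes 28 - 28 = 0
  Result is zero, so values are equal
ZF = 1

1


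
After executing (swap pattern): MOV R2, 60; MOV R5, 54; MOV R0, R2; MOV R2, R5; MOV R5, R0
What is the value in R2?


Register state trace (swap pattern):
  MOV R2, 60  → R2 = 60
  MOV R5, 54  → R5 = 54
  MOV R0, R2  → R0 = 60  (save R2)
  MOV R2, R5  → R2 = 54  (R2 gets R5's value)
  MOV R5, R0  → R5 = 60  (R5 gets saved value)
Final: R2 = 54

54


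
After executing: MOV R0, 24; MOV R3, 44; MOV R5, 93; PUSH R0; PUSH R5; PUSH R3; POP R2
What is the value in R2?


Stack trace (top is rightmost):
  MOV R0, 24  → R0 = 24
  MOV R3, 44  → R3 = 44
  MOV R5, 93  → R5 = 93
  PUSH R0  → stack: [24]
  PUSH R5  → stack: [24, 93]
  PUSH R3  → stack: [24, 93, 44]
  POP R2  → R2 = 44, stack: [24, 93]
Final: R2 = 44

44


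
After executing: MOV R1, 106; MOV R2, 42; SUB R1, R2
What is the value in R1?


Register state trace:
  MOV R1, 106  → R1 = 106
  MOV R2, 42  → R2 = 42
  SUB R1, R2  → R1 = 106 - 42 = 64
Final: R1 = 64

64


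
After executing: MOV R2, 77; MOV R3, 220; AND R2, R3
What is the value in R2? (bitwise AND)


Register state trace:
  MOV R2, 77  → R2 = 77 (0b01001101)
  MOV R3, 220  → R3 = 220 (0b11011100)
  AND R2, R3  → R2 = 77 AND 220 = 76 (0b01001100)
Final: R2 = 76

76


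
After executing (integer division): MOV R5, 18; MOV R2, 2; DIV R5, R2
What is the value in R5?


Register state trace:
  MOV R5, 18  → R5 = 18
  MOV R2, 2  → R2 = 2
  DIV R5, R2  → R5 = 18 // 2 = 9
Final: R5 = 9

9


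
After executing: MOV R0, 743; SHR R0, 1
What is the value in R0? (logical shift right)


Register state trace:
  MOV R0, 743  → R0 = 743
  SHR R0, 1  → R0 = 743 >> 1 = 743 // 2^1 = 371
Final: R0 = 371

371


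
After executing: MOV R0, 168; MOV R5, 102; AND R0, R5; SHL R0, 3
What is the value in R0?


Register state trace:
  MOV R0, 168  → R0 = 168 (0b10101000)
  MOV R5, 102  → R5 = 102 (0b01100110)
  AND R0, R5  → R0 = 168 AND 102 = 32 (0b00100000)
  SHL R0, 3  → R0 = 32 << 3 = 256
Final: R0 = 256

256


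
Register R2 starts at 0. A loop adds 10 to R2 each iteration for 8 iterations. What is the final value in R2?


Starting value: R2 = 0
  Iter 1: R2 = 0 + 10 = 10
  Iter 2: R2 = 10 + 10 = 20
  Iter 3: R2 = 20 + 10 = 30
  Iter 4: R2 = 30 + 10 = 40
  Iter 5: R2 = 40 + 10 = 50
  Iter 6: R2 = 50 + 10 = 60
  Iter 7: R2 = 60 + 10 = 70
  Iter 8: R2 = 70 + 10 = 80
Final: R2 = 80

80


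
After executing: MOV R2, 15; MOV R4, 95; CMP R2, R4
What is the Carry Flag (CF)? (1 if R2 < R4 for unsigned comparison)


Register state trace:
  MOV R2, 15  → R2 = 15
  MOV R4, 95  → R4 = 95
  CMP R2, R4  → unsigned 15 - 95: borrow occurs
  15 < 95, so CF = 1
CF = 1

1


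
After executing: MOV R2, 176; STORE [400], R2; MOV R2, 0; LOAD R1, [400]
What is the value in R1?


Register and memory trace:
  MOV R2, 176  → R2 = 176
  STORE [400], R2  → mem[400] = 176
  MOV R2, 0  → R2 = 0
  LOAD R1, [400]  → R1 = mem[400] = 176
Final: R1 = 176

176


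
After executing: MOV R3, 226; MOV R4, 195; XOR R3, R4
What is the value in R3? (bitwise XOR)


Register state trace:
  MOV R3, 226  → R3 = 226 (0b11100010)
  MOV R4, 195  → R4 = 195 (0b11000011)
  XOR R3, R4  → R3 = 226 XOR 195 = 33 (0b00100001)
Final: R3 = 33

33


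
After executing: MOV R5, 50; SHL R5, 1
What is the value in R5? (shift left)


Register state trace:
  MOV R5, 50  → R5 = 50
  SHL R5, 1  → R5 = 50 << 1 = 50 * 2^1 = 100
Final: R5 = 100

100


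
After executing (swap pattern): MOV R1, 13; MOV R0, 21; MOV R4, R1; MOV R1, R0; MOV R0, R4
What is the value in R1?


Register state trace (swap pattern):
  MOV R1, 13  → R1 = 13
  MOV R0, 21  → R0 = 21
  MOV R4, R1  → R4 = 13  (save R1)
  MOV R1, R0  → R1 = 21  (R1 gets R0's value)
  MOV R0, R4  → R0 = 13  (R0 gets saved value)
Final: R1 = 21

21


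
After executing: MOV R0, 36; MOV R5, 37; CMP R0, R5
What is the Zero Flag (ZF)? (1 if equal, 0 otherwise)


Register state trace:
  MOV R0, 36  → R0 = 36
  MOV R5, 37  → R5 = 37
  CMP R0, R5  → computes 36 - 37 = -1
  Result is nonzero, so values are not equal
ZF = 0

0


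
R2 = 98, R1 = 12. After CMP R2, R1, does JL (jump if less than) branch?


Trace:
  R2 = 98, R1 = 12
  CMP R2, R1  → compares 98 vs 12
  JL checks: is 98 less than 12?
  98 > 12, so condition is false
Branch taken: No

No


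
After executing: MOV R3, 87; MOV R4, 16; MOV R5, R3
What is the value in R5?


Register state trace:
  MOV R3, 87  → R3 = 87
  MOV R4, 16  → R4 = 16
  MOV R5, R3  → R5 = 87
Final: R5 = 87

87


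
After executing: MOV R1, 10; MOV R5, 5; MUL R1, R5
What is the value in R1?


Register state trace:
  MOV R1, 10  → R1 = 10
  MOV R5, 5  → R5 = 5
  MUL R1, R5  → R1 = 10 * 5 = 50
Final: R1 = 50

50


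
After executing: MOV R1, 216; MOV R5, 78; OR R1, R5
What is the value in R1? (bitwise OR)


Register state trace:
  MOV R1, 216  → R1 = 216 (0b11011000)
  MOV R5, 78  → R5 = 78 (0b01001110)
  OR R1, R5   → R1 = 216 OR 78 = 222 (0b11011110)
Final: R1 = 222

222


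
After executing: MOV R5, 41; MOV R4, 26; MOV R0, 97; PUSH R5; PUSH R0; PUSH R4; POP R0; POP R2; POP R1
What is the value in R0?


Stack trace (top is rightmost):
  MOV R5, 41  → R5 = 41
  MOV R4, 26  → R4 = 26
  MOV R0, 97  → R0 = 97
  PUSH R5  → stack: [41]
  PUSH R0  → stack: [41, 97]
  PUSH R4  → stack: [41, 97, 26]
  POP R0  → R0 = 26, stack: [41, 97]
  POP R2  → R2 = 97, stack: [41]
  POP R1  → R1 = 41, stack: []
Final: R0 = 26

26


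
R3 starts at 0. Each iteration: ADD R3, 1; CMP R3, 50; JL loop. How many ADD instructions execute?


Loop trace (R3 starts at 0, target 50, step 1):
  ADD #1: R3 = 0 + 1 = 1  → 1 < 50, loop
  ADD #2: R3 = 1 + 1 = 2  → 2 < 50, loop
  ADD #3: R3 = 2 + 1 = 3  → 3 < 50, loop
  ADD #4: R3 = 3 + 1 = 4  → 4 < 50, loop
  ADD #5: R3 = 4 + 1 = 5  → 5 < 50, loop
  ADD #6: R3 = 5 + 1 = 6  → 6 < 50, loop
  ADD #7: R3 = 6 + 1 = 7  → 7 < 50, loop
  ADD #8: R3 = 7 + 1 = 8  → 8 < 50, loop
  ADD #9: R3 = 8 + 1 = 9  → 9 < 50, loop
  ADD #10: R3 = 9 + 1 = 10  → 10 < 50, loop
  ADD #11: R3 = 10 + 1 = 11  → 11 < 50, loop
  ADD #12: R3 = 11 + 1 = 12  → 12 < 50, loop
  ADD #13: R3 = 12 + 1 = 13  → 13 < 50, loop
  ADD #14: R3 = 13 + 1 = 14  → 14 < 50, loop
  ADD #15: R3 = 14 + 1 = 15  → 15 < 50, loop
  ADD #16: R3 = 15 + 1 = 16  → 16 < 50, loop
  ADD #17: R3 = 16 + 1 = 17  → 17 < 50, loop
  ADD #18: R3 = 17 + 1 = 18  → 18 < 50, loop
  ADD #19: R3 = 18 + 1 = 19  → 19 < 50, loop
  ADD #20: R3 = 19 + 1 = 20  → 20 < 50, loop
  ADD #21: R3 = 20 + 1 = 21  → 21 < 50, loop
  ADD #22: R3 = 21 + 1 = 22  → 22 < 50, loop
  ADD #23: R3 = 22 + 1 = 23  → 23 < 50, loop
  ADD #24: R3 = 23 + 1 = 24  → 24 < 50, loop
  ADD #25: R3 = 24 + 1 = 25  → 25 < 50, loop
  ADD #26: R3 = 25 + 1 = 26  → 26 < 50, loop
  ADD #27: R3 = 26 + 1 = 27  → 27 < 50, loop
  ADD #28: R3 = 27 + 1 = 28  → 28 < 50, loop
  ADD #29: R3 = 28 + 1 = 29  → 29 < 50, loop
  ADD #30: R3 = 29 + 1 = 30  → 30 < 50, loop
  ADD #31: R3 = 30 + 1 = 31  → 31 < 50, loop
  ADD #32: R3 = 31 + 1 = 32  → 32 < 50, loop
  ADD #33: R3 = 32 + 1 = 33  → 33 < 50, loop
  ADD #34: R3 = 33 + 1 = 34  → 34 < 50, loop
  ADD #35: R3 = 34 + 1 = 35  → 35 < 50, loop
  ADD #36: R3 = 35 + 1 = 36  → 36 < 50, loop
  ADD #37: R3 = 36 + 1 = 37  → 37 < 50, loop
  ADD #38: R3 = 37 + 1 = 38  → 38 < 50, loop
  ADD #39: R3 = 38 + 1 = 39  → 39 < 50, loop
  ADD #40: R3 = 39 + 1 = 40  → 40 < 50, loop
  ADD #41: R3 = 40 + 1 = 41  → 41 < 50, loop
  ADD #42: R3 = 41 + 1 = 42  → 42 < 50, loop
  ADD #43: R3 = 42 + 1 = 43  → 43 < 50, loop
  ADD #44: R3 = 43 + 1 = 44  → 44 < 50, loop
  ADD #45: R3 = 44 + 1 = 45  → 45 < 50, loop
  ADD #46: R3 = 45 + 1 = 46  → 46 < 50, loop
  ADD #47: R3 = 46 + 1 = 47  → 47 < 50, loop
  ADD #48: R3 = 47 + 1 = 48  → 48 < 50, loop
  ADD #49: R3 = 48 + 1 = 49  → 49 < 50, loop
  ADD #50: R3 = 49 + 1 = 50  → 50 >= 50, exit
Total ADD instructions: 50

50


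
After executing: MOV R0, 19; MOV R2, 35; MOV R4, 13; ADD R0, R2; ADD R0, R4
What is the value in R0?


Register state trace:
  MOV R0, 19  → R0 = 19
  MOV R2, 35  → R2 = 35
  MOV R4, 13  → R4 = 13
  ADD R0, R2  → R0 = 19 + 35 = 54
  ADD R0, R4  → R0 = 54 + 13 = 67
Final: R0 = 67

67


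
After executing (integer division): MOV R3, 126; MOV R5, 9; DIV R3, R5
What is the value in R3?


Register state trace:
  MOV R3, 126  → R3 = 126
  MOV R5, 9  → R5 = 9
  DIV R3, R5  → R3 = 126 // 9 = 14
Final: R3 = 14

14


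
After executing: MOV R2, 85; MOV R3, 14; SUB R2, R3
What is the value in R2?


Register state trace:
  MOV R2, 85  → R2 = 85
  MOV R3, 14  → R3 = 14
  SUB R2, R3  → R2 = 85 - 14 = 71
Final: R2 = 71

71


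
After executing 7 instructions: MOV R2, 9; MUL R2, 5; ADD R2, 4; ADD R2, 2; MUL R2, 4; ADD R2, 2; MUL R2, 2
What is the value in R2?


Register state trace:
  MOV R2, 9  → R2 = 9
  MUL R2, 5  → R2 = 9 * 5 = 45
  ADD R2, 4  → R2 = 45 + 4 = 49
  ADD R2, 2  → R2 = 49 + 2 = 51
  MUL R2, 4  → R2 = 51 * 4 = 204
  ADD R2, 2  → R2 = 204 + 2 = 206
  MUL R2, 2  → R2 = 206 * 2 = 412
Final: R2 = 412

412


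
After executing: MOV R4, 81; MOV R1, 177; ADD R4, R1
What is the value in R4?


Register state trace:
  MOV R4, 81  → R4 = 81
  MOV R1, 177  → R1 = 177
  ADD R4, R1  → R4 = 81 + 177 = 258
Final: R4 = 258

258


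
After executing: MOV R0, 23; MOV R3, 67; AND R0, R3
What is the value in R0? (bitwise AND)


Register state trace:
  MOV R0, 23  → R0 = 23 (0b00010111)
  MOV R3, 67  → R3 = 67 (0b01000011)
  AND R0, R3  → R0 = 23 AND 67 = 3 (0b00000011)
Final: R0 = 3

3


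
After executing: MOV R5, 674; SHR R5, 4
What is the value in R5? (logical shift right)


Register state trace:
  MOV R5, 674  → R5 = 674
  SHR R5, 4  → R5 = 674 >> 4 = 674 // 2^4 = 42
Final: R5 = 42

42


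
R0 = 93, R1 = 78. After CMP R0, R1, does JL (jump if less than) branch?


Trace:
  R0 = 93, R1 = 78
  CMP R0, R1  → compares 93 vs 78
  JL checks: is 93 less than 78?
  93 > 78, so condition is false
Branch taken: No

No


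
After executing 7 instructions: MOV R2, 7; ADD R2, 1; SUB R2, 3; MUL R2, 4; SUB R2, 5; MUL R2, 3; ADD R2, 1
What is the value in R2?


Register state trace:
  MOV R2, 7  → R2 = 7
  ADD R2, 1  → R2 = 7 + 1 = 8
  SUB R2, 3  → R2 = 8 - 3 = 5
  MUL R2, 4  → R2 = 5 * 4 = 20
  SUB R2, 5  → R2 = 20 - 5 = 15
  MUL R2, 3  → R2 = 15 * 3 = 45
  ADD R2, 1  → R2 = 45 + 1 = 46
Final: R2 = 46

46


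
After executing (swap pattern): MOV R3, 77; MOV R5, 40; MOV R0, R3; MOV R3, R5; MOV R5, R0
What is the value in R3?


Register state trace (swap pattern):
  MOV R3, 77  → R3 = 77
  MOV R5, 40  → R5 = 40
  MOV R0, R3  → R0 = 77  (save R3)
  MOV R3, R5  → R3 = 40  (R3 gets R5's value)
  MOV R5, R0  → R5 = 77  (R5 gets saved value)
Final: R3 = 40

40


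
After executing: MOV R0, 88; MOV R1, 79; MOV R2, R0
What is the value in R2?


Register state trace:
  MOV R0, 88  → R0 = 88
  MOV R1, 79  → R1 = 79
  MOV R2, R0  → R2 = 88
Final: R2 = 88

88


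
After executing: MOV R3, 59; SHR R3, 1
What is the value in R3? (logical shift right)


Register state trace:
  MOV R3, 59  → R3 = 59
  SHR R3, 1  → R3 = 59 >> 1 = 59 // 2^1 = 29
Final: R3 = 29

29


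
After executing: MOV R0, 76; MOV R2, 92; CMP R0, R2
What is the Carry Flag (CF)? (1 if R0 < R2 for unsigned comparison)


Register state trace:
  MOV R0, 76  → R0 = 76
  MOV R2, 92  → R2 = 92
  CMP R0, R2  → unsigned 76 - 92: borrow occurs
  76 < 92, so CF = 1
CF = 1

1


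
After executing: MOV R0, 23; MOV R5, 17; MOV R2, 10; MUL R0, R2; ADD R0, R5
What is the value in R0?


Register state trace:
  MOV R0, 23  → R0 = 23
  MOV R5, 17  → R5 = 17
  MOV R2, 10  → R2 = 10
  MUL R0, R2  → R0 = 23 * 10 = 230
  ADD R0, R5  → R0 = 230 + 17 = 247
Final: R0 = 247

247


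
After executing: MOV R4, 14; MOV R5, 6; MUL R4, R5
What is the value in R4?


Register state trace:
  MOV R4, 14  → R4 = 14
  MOV R5, 6  → R5 = 6
  MUL R4, R5  → R4 = 14 * 6 = 84
Final: R4 = 84

84


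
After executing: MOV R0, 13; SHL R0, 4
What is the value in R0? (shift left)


Register state trace:
  MOV R0, 13  → R0 = 13
  SHL R0, 4  → R0 = 13 << 4 = 13 * 2^4 = 208
Final: R0 = 208

208


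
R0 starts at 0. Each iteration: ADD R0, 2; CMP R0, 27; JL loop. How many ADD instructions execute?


Loop trace (R0 starts at 0, target 27, step 2):
  ADD #1: R0 = 0 + 2 = 2  → 2 < 27, loop
  ADD #2: R0 = 2 + 2 = 4  → 4 < 27, loop
  ADD #3: R0 = 4 + 2 = 6  → 6 < 27, loop
  ADD #4: R0 = 6 + 2 = 8  → 8 < 27, loop
  ADD #5: R0 = 8 + 2 = 10  → 10 < 27, loop
  ADD #6: R0 = 10 + 2 = 12  → 12 < 27, loop
  ADD #7: R0 = 12 + 2 = 14  → 14 < 27, loop
  ADD #8: R0 = 14 + 2 = 16  → 16 < 27, loop
  ADD #9: R0 = 16 + 2 = 18  → 18 < 27, loop
  ADD #10: R0 = 18 + 2 = 20  → 20 < 27, loop
  ADD #11: R0 = 20 + 2 = 22  → 22 < 27, loop
  ADD #12: R0 = 22 + 2 = 24  → 24 < 27, loop
  ADD #13: R0 = 24 + 2 = 26  → 26 < 27, loop
  ADD #14: R0 = 26 + 2 = 28  → 28 >= 27, exit
Total ADD instructions: 14

14


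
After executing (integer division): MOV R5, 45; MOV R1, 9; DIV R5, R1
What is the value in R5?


Register state trace:
  MOV R5, 45  → R5 = 45
  MOV R1, 9  → R1 = 9
  DIV R5, R1  → R5 = 45 // 9 = 5
Final: R5 = 5

5


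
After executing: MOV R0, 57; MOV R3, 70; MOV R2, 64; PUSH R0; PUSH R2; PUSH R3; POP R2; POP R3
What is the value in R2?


Stack trace (top is rightmost):
  MOV R0, 57  → R0 = 57
  MOV R3, 70  → R3 = 70
  MOV R2, 64  → R2 = 64
  PUSH R0  → stack: [57]
  PUSH R2  → stack: [57, 64]
  PUSH R3  → stack: [57, 64, 70]
  POP R2  → R2 = 70, stack: [57, 64]
  POP R3  → R3 = 64, stack: [57]
Final: R2 = 70

70


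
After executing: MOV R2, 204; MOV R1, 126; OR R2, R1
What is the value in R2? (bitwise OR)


Register state trace:
  MOV R2, 204  → R2 = 204 (0b11001100)
  MOV R1, 126  → R1 = 126 (0b01111110)
  OR R2, R1   → R2 = 204 OR 126 = 254 (0b11111110)
Final: R2 = 254

254


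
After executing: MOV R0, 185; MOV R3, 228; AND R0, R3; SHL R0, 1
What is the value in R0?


Register state trace:
  MOV R0, 185  → R0 = 185 (0b10111001)
  MOV R3, 228  → R3 = 228 (0b11100100)
  AND R0, R3  → R0 = 185 AND 228 = 160 (0b10100000)
  SHL R0, 1  → R0 = 160 << 1 = 320
Final: R0 = 320

320


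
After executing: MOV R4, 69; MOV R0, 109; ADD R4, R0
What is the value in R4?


Register state trace:
  MOV R4, 69  → R4 = 69
  MOV R0, 109  → R0 = 109
  ADD R4, R0  → R4 = 69 + 109 = 178
Final: R4 = 178

178


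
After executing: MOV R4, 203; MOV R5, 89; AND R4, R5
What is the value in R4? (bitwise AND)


Register state trace:
  MOV R4, 203  → R4 = 203 (0b11001011)
  MOV R5, 89  → R5 = 89 (0b01011001)
  AND R4, R5  → R4 = 203 AND 89 = 73 (0b01001001)
Final: R4 = 73

73


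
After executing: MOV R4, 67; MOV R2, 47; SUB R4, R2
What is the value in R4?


Register state trace:
  MOV R4, 67  → R4 = 67
  MOV R2, 47  → R2 = 47
  SUB R4, R2  → R4 = 67 - 47 = 20
Final: R4 = 20

20


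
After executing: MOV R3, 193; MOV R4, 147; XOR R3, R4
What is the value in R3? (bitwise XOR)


Register state trace:
  MOV R3, 193  → R3 = 193 (0b11000001)
  MOV R4, 147  → R4 = 147 (0b10010011)
  XOR R3, R4  → R3 = 193 XOR 147 = 82 (0b01010010)
Final: R3 = 82

82


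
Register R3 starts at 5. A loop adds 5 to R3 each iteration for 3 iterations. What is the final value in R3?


Starting value: R3 = 5
  Iter 1: R3 = 5 + 5 = 10
  Iter 2: R3 = 10 + 5 = 15
  Iter 3: R3 = 15 + 5 = 20
Final: R3 = 20

20


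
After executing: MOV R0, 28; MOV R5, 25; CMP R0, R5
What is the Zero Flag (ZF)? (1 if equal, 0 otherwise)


Register state trace:
  MOV R0, 28  → R0 = 28
  MOV R5, 25  → R5 = 25
  CMP R0, R5  → computes 28 - 25 = 3
  Result is nonzero, so values are not equal
ZF = 0

0


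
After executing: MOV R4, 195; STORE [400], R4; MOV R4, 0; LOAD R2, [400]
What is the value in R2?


Register and memory trace:
  MOV R4, 195  → R4 = 195
  STORE [400], R4  → mem[400] = 195
  MOV R4, 0  → R4 = 0
  LOAD R2, [400]  → R2 = mem[400] = 195
Final: R2 = 195

195


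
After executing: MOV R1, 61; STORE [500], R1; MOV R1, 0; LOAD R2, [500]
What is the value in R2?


Register and memory trace:
  MOV R1, 61  → R1 = 61
  STORE [500], R1  → mem[500] = 61
  MOV R1, 0  → R1 = 0
  LOAD R2, [500]  → R2 = mem[500] = 61
Final: R2 = 61

61


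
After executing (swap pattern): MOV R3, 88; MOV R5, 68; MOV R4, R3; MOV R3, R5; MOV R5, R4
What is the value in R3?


Register state trace (swap pattern):
  MOV R3, 88  → R3 = 88
  MOV R5, 68  → R5 = 68
  MOV R4, R3  → R4 = 88  (save R3)
  MOV R3, R5  → R3 = 68  (R3 gets R5's value)
  MOV R5, R4  → R5 = 88  (R5 gets saved value)
Final: R3 = 68

68


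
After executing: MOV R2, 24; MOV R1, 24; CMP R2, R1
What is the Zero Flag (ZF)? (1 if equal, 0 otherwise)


Register state trace:
  MOV R2, 24  → R2 = 24
  MOV R1, 24  → R1 = 24
  CMP R2, R1  → computes 24 - 24 = 0
  Result is zero, so values are equal
ZF = 1

1
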